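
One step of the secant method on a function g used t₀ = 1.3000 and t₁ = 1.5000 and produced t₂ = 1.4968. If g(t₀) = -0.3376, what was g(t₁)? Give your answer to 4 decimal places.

0.0055

The secant line through (1.3000, -0.3376) and (1.5000, g(t₁)) crosses zero at t₂ = 1.4968.
So (1.3000, -0.3376), (1.5000, g(t₁)), (1.4968, 0) are collinear:
g(t₁) = -0.3376 · (1.5000 − 1.4968) / (1.3000 − 1.4968) = -0.3376 · (0.003200)/(-0.196800) = 0.005489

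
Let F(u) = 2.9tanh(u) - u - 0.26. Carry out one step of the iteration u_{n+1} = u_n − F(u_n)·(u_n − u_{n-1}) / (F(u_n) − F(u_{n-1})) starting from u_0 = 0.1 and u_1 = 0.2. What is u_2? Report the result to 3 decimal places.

F(0.1) = -0.07096, F(0.2) = 0.11239
u_2 = 0.20000 − 0.11239·(0.20000 − 0.10000) / (0.11239 − (-0.07096)) = 0.20000 − (0.01124)/(0.18335) = 0.13870

0.139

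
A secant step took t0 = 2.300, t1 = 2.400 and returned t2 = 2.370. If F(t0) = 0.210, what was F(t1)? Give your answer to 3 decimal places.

-0.090

The secant line through (2.300, 0.210) and (2.400, F(t1)) crosses zero at t2 = 2.370.
So (2.300, 0.210), (2.400, F(t1)), (2.370, 0) are collinear:
F(t1) = 0.210 · (2.400 − 2.370) / (2.300 − 2.370) = 0.210 · (0.03000)/(-0.07000) = -0.09000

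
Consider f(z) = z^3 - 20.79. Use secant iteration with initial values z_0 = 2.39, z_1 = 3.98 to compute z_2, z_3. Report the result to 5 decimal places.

f(2.39) = -7.1380810, f(3.98) = 42.2547920
z_2 = 3.9800000 − 42.2547920·(3.9800000 − 2.3900000) / (42.2547920 − (-7.1380810)) = 3.9800000 − (67.1851193)/(49.3928730) = 2.6197811
f(2.6197811) = -2.8097794
z_3 = 2.6197811 − (-2.8097794)·(2.6197811 − 3.9800000) / (-2.8097794 − 42.2547920) = 2.6197811 − (3.8219151)/(-45.0645714) = 2.7045909

2.61978, 2.70459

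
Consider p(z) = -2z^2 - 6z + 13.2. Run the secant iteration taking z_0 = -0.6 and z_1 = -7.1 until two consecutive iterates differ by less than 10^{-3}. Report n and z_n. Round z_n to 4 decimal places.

n = 8, z_n = -4.4749

p(-0.6) = 16.080000, p(-7.1) = -45.020000
z_2 = -7.100000 − (-45.020000)·(-6.500000)/(-61.100000) = -2.310638;  |Δ| = 4.789362
p(-2.310638) = 16.385731
z_3 = -2.310638 − 16.385731·(4.789362)/(61.405731) = -3.588649;  |Δ| = 1.278011
p(-3.588649) = 8.975089
z_4 = -3.588649 − 8.975089·(-1.278011)/(-7.410642) = -5.136459;  |Δ| = 1.547809
p(-5.136459) = -8.747663
z_5 = -5.136459 − (-8.747663)·(-1.547809)/(-17.722752) = -4.372485;  |Δ| = 0.763974
p(-4.372485) = 1.197660
z_6 = -4.372485 − 1.197660·(0.763974)/(9.945323) = -4.464486;  |Δ| = 0.092001
p(-4.464486) = 0.123644
z_7 = -4.464486 − 0.123644·(-0.092001)/(-1.074015) = -4.475078;  |Δ| = 0.010591
p(-4.475078) = -0.002173
z_8 = -4.475078 − (-0.002173)·(-0.010591)/(-0.125818) = -4.474895;  |Δ| = 0.000183
|z_8 − z_7| = 0.000183 < 10^{-3}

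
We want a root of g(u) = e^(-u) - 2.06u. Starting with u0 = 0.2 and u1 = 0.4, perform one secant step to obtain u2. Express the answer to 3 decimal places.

0.345

g(0.2) = 0.40673, g(0.4) = -0.15368
u2 = 0.40000 − (-0.15368)·(0.40000 − 0.20000) / (-0.15368 − 0.40673) = 0.40000 − (-0.03074)/(-0.56041) = 0.34515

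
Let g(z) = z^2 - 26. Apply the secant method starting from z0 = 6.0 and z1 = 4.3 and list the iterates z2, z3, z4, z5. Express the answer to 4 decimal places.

5.0291, 5.1050, 5.0990, 5.0990

g(6.0) = 10.000000, g(4.3) = -7.510000
z2 = 4.300000 − (-7.510000)·(4.300000 − 6.000000) / (-7.510000 − 10.000000) = 4.300000 − (12.767000)/(-17.510000) = 5.029126
g(5.029126) = -0.707890
z3 = 5.029126 − (-0.707890)·(5.029126 − 4.300000) / (-0.707890 − (-7.510000)) = 5.029126 − (-0.516141)/(6.802110) = 5.105006
g(5.105006) = 0.061083
z4 = 5.105006 − 0.061083·(5.105006 − 5.029126) / (0.061083 − (-0.707890)) = 5.105006 − (0.004635)/(0.768973) = 5.098978
g(5.098978) = -0.000421
z5 = 5.098978 − (-0.000421)·(5.098978 − 5.105006) / (-0.000421 − 0.061083) = 5.098978 − (0.000003)/(-0.061504) = 5.099019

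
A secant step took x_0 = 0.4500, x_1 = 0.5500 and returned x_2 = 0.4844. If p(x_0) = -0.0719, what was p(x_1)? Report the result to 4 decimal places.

The secant line through (0.4500, -0.0719) and (0.5500, p(x_1)) crosses zero at x_2 = 0.4844.
So (0.4500, -0.0719), (0.5500, p(x_1)), (0.4844, 0) are collinear:
p(x_1) = -0.0719 · (0.5500 − 0.4844) / (0.4500 − 0.4844) = -0.0719 · (0.065600)/(-0.034400) = 0.137112

0.1371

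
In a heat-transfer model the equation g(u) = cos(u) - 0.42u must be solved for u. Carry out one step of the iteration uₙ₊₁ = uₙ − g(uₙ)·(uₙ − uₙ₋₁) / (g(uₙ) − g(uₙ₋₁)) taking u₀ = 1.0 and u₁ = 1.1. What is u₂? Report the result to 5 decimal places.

1.09347

g(1.0) = 0.1203023, g(1.1) = -0.0084039
u₂ = 1.1000000 − (-0.0084039)·(1.1000000 − 1.0000000) / (-0.0084039 − 0.1203023) = 1.1000000 − (-0.0008404)/(-0.1287062) = 1.0934705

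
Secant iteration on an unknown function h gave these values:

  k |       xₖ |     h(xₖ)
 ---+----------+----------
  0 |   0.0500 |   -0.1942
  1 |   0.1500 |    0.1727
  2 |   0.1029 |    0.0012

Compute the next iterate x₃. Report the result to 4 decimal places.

x₃ = 0.1029 − 0.0012·(0.1029 − 0.1500) / (0.0012 − 0.1727)
   = 0.1029 − (-0.000057)/(-0.171500) = 0.102570

0.1026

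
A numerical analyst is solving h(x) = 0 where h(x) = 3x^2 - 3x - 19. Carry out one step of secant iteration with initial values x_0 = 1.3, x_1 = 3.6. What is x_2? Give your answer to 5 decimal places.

2.82393

h(1.3) = -17.8300000, h(3.6) = 9.0800000
x_2 = 3.6000000 − 9.0800000·(3.6000000 − 1.3000000) / (9.0800000 − (-17.8300000)) = 3.6000000 − (20.8840000)/(26.9100000) = 2.8239316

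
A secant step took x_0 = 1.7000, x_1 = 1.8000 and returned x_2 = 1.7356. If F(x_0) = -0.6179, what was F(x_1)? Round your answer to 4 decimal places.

1.1178

The secant line through (1.7000, -0.6179) and (1.8000, F(x_1)) crosses zero at x_2 = 1.7356.
So (1.7000, -0.6179), (1.8000, F(x_1)), (1.7356, 0) are collinear:
F(x_1) = -0.6179 · (1.8000 − 1.7356) / (1.7000 − 1.7356) = -0.6179 · (0.064400)/(-0.035600) = 1.117774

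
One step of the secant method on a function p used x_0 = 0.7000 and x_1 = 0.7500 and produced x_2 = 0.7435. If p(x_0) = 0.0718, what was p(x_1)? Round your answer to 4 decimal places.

-0.0107

The secant line through (0.7000, 0.0718) and (0.7500, p(x_1)) crosses zero at x_2 = 0.7435.
So (0.7000, 0.0718), (0.7500, p(x_1)), (0.7435, 0) are collinear:
p(x_1) = 0.0718 · (0.7500 − 0.7435) / (0.7000 − 0.7435) = 0.0718 · (0.006500)/(-0.043500) = -0.010729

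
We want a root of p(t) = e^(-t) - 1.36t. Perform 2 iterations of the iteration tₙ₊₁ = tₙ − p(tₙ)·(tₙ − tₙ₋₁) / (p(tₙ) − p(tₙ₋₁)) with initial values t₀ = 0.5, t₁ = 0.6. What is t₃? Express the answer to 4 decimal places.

0.4629

p(0.5) = -0.073469, p(0.6) = -0.267188
t₂ = 0.600000 − (-0.267188)·(0.600000 − 0.500000) / (-0.267188 − (-0.073469)) = 0.600000 − (-0.026719)/(-0.193719) = 0.462074
p(0.462074) = 0.001555
t₃ = 0.462074 − 0.001555·(0.462074 − 0.600000) / (0.001555 − (-0.267188)) = 0.462074 − (-0.000214)/(0.268743) = 0.462872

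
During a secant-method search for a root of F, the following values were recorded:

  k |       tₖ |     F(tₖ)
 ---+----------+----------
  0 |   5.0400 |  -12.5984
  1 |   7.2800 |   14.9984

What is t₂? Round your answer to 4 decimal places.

6.0626

t₂ = 7.2800 − 14.9984·(7.2800 − 5.0400) / (14.9984 − (-12.5984))
   = 7.2800 − (33.596416)/(27.596800) = 6.062597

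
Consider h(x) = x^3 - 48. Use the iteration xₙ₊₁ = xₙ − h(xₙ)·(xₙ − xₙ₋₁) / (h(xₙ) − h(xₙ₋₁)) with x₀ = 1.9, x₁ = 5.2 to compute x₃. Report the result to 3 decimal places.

3.373

h(1.9) = -41.14100, h(5.2) = 92.60800
x₂ = 5.20000 − 92.60800·(5.20000 − 1.90000) / (92.60800 − (-41.14100)) = 5.20000 − (305.60640)/(133.74900) = 2.91508
h(2.91508) = -23.22867
x₃ = 2.91508 − (-23.22867)·(2.91508 − 5.20000) / (-23.22867 − 92.60800) = 2.91508 − (53.07576)/(-115.83667) = 3.37327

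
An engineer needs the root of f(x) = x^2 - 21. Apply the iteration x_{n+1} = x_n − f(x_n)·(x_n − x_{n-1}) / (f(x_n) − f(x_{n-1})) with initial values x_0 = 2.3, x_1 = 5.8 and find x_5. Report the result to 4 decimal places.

4.5826

f(2.3) = -15.710000, f(5.8) = 12.640000
x_2 = 5.800000 − 12.640000·(5.800000 − 2.300000) / (12.640000 − (-15.710000)) = 5.800000 − (44.240000)/(28.350000) = 4.239506
f(4.239506) = -3.026587
x_3 = 4.239506 − (-3.026587)·(4.239506 − 5.800000) / (-3.026587 − 12.640000) = 4.239506 − (4.722971)/(-15.666587) = 4.540974
f(4.540974) = -0.379556
x_4 = 4.540974 − (-0.379556)·(4.540974 − 4.239506) / (-0.379556 − (-3.026587)) = 4.540974 − (-0.114424)/(2.647032) = 4.584201
f(4.584201) = 0.014900
x_5 = 4.584201 − 0.014900·(4.584201 − 4.540974) / (0.014900 − (-0.379556)) = 4.584201 − (0.000644)/(0.394456) = 4.582568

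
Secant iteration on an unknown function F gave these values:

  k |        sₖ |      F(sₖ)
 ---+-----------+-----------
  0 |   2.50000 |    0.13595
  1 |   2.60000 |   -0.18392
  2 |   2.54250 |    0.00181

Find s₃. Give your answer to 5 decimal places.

s₃ = 2.54250 − 0.00181·(2.54250 − 2.60000) / (0.00181 − (-0.18392))
   = 2.54250 − (-0.0001041)/(0.1857300) = 2.5430604

2.54306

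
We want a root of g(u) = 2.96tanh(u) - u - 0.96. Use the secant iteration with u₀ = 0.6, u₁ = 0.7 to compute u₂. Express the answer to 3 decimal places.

0.570

g(0.6) = 0.02967, g(0.7) = 0.12893
u₂ = 0.70000 − 0.12893·(0.70000 − 0.60000) / (0.12893 − 0.02967) = 0.70000 − (0.01289)/(0.09926) = 0.57011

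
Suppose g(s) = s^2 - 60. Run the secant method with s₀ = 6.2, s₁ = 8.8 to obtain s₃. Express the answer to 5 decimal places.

7.73900

g(6.2) = -21.5600000, g(8.8) = 17.4400000
s₂ = 8.8000000 − 17.4400000·(8.8000000 − 6.2000000) / (17.4400000 − (-21.5600000)) = 8.8000000 − (45.3440000)/(39.0000000) = 7.6373333
g(7.6373333) = -1.6711396
s₃ = 7.6373333 − (-1.6711396)·(7.6373333 − 8.8000000) / (-1.6711396 − 17.4400000) = 7.6373333 − (1.9429783)/(-19.1111396) = 7.7390006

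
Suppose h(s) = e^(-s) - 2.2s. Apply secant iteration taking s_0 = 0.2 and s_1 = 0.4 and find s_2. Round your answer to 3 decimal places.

h(0.2) = 0.37873, h(0.4) = -0.20968
s_2 = 0.40000 − (-0.20968)·(0.40000 − 0.20000) / (-0.20968 − 0.37873) = 0.40000 − (-0.04194)/(-0.58841) = 0.32873

0.329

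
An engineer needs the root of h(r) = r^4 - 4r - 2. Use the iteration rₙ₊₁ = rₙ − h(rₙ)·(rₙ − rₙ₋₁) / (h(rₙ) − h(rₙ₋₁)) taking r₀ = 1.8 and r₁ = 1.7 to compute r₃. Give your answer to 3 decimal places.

h(1.8) = 1.29760, h(1.7) = -0.44790
r₂ = 1.70000 − (-0.44790)·(1.70000 − 1.80000) / (-0.44790 − 1.29760) = 1.70000 − (0.04479)/(-1.74550) = 1.72566
h(1.72566) = -0.03473
r₃ = 1.72566 − (-0.03473)·(1.72566 − 1.70000) / (-0.03473 − (-0.44790)) = 1.72566 − (-0.00089)/(0.41317) = 1.72782

1.728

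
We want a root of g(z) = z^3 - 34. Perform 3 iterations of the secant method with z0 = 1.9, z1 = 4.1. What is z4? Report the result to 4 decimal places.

g(1.9) = -27.141000, g(4.1) = 34.921000
z2 = 4.100000 − 34.921000·(4.100000 − 1.900000) / (34.921000 − (-27.141000)) = 4.100000 − (76.826200)/(62.062000) = 2.862106
g(2.862106) = -10.554636
z3 = 2.862106 − (-10.554636)·(2.862106 − 4.100000) / (-10.554636 − 34.921000) = 2.862106 − (13.065525)/(-45.475636) = 3.149414
g(3.149414) = -2.761569
z4 = 3.149414 − (-2.761569)·(3.149414 − 2.862106) / (-2.761569 − (-10.554636)) = 3.149414 − (-0.793422)/(7.793067) = 3.251225

3.2512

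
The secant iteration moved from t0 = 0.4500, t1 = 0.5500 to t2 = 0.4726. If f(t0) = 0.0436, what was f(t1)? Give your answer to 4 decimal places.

The secant line through (0.4500, 0.0436) and (0.5500, f(t1)) crosses zero at t2 = 0.4726.
So (0.4500, 0.0436), (0.5500, f(t1)), (0.4726, 0) are collinear:
f(t1) = 0.0436 · (0.5500 − 0.4726) / (0.4500 − 0.4726) = 0.0436 · (0.077400)/(-0.022600) = -0.149320

-0.1493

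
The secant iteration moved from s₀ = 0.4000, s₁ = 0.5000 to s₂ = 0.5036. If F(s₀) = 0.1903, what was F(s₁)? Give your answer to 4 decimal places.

0.0066

The secant line through (0.4000, 0.1903) and (0.5000, F(s₁)) crosses zero at s₂ = 0.5036.
So (0.4000, 0.1903), (0.5000, F(s₁)), (0.5036, 0) are collinear:
F(s₁) = 0.1903 · (0.5000 − 0.5036) / (0.4000 − 0.5036) = 0.1903 · (-0.003600)/(-0.103600) = 0.006613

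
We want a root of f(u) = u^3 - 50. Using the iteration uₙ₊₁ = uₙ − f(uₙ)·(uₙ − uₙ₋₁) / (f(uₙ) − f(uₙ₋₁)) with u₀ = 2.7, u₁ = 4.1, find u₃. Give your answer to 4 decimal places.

f(2.7) = -30.317000, f(4.1) = 18.921000
u₂ = 4.100000 − 18.921000·(4.100000 − 2.700000) / (18.921000 − (-30.317000)) = 4.100000 − (26.489400)/(49.238000) = 3.562013
f(3.562013) = -4.805402
u₃ = 3.562013 − (-4.805402)·(3.562013 − 4.100000) / (-4.805402 − 18.921000) = 3.562013 − (2.585243)/(-23.726402) = 3.670974

3.6710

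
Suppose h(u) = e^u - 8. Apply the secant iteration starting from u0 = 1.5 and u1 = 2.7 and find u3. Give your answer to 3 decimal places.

h(1.5) = -3.51831, h(2.7) = 6.87973
u2 = 2.70000 − 6.87973·(2.70000 − 1.50000) / (6.87973 − (-3.51831)) = 2.70000 − (8.25568)/(10.39804) = 1.90604
h(1.90604) = -1.27363
u3 = 1.90604 − (-1.27363)·(1.90604 − 2.70000) / (-1.27363 − 6.87973) = 1.90604 − (1.01122)/(-8.15336) = 2.03006

2.030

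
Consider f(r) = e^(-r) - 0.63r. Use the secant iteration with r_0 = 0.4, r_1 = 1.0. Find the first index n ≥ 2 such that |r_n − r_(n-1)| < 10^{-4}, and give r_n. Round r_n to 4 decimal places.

f(0.4) = 0.418320, f(1.0) = -0.262121
r_2 = 1.000000 − (-0.262121)·(0.600000)/(-0.680441) = 0.768867;  |Δ| = 0.231133
f(0.768867) = -0.020848
r_3 = 0.768867 − (-0.020848)·(-0.231133)/(0.241272) = 0.748895;  |Δ| = 0.019972
f(0.748895) = 0.001085
r_4 = 0.748895 − 0.001085·(-0.019972)/(0.021933) = 0.749883;  |Δ| = 0.000988
f(0.749883) = -0.000004
r_5 = 0.749883 − (-0.000004)·(0.000988)/(-0.001089) = 0.749879;  |Δ| = 0.000004
|r_5 − r_4| = 0.000004 < 10^{-4}

n = 5, r_n = 0.7499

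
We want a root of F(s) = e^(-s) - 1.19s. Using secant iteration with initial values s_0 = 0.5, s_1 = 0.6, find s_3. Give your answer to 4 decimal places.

F(0.5) = 0.011531, F(0.6) = -0.165188
s_2 = 0.600000 − (-0.165188)·(0.600000 − 0.500000) / (-0.165188 − 0.011531) = 0.600000 − (-0.016519)/(-0.176719) = 0.506525
F(0.506525) = -0.000179
s_3 = 0.506525 − (-0.000179)·(0.506525 − 0.600000) / (-0.000179 − (-0.165188)) = 0.506525 − (0.000017)/(0.165010) = 0.506424

0.5064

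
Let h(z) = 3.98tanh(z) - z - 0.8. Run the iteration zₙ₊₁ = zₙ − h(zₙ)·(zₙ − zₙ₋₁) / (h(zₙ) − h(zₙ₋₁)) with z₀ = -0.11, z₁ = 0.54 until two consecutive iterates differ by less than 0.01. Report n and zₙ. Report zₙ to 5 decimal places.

h(-0.11) = -1.1260427, h(0.54) = 0.6220921
z₂ = 0.5400000 − 0.6220921·(0.6500000)/(1.7481348) = 0.3086907;  |Δ| = 0.2313093
h(0.3086907) = 0.0823064
z₃ = 0.3086907 − 0.0823064·(-0.2313093)/(-0.5397857) = 0.2734207;  |Δ| = 0.0352700
h(0.2734207) = -0.0115371
z₄ = 0.2734207 − (-0.0115371)·(-0.0352700)/(-0.0938435) = 0.2777568;  |Δ| = 0.0043361
|z₄ − z₃| = 0.0043361 < 0.01

n = 4, zₙ = 0.27776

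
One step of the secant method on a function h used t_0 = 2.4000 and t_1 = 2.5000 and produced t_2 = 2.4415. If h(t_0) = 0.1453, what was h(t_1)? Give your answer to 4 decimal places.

-0.2048

The secant line through (2.4000, 0.1453) and (2.5000, h(t_1)) crosses zero at t_2 = 2.4415.
So (2.4000, 0.1453), (2.5000, h(t_1)), (2.4415, 0) are collinear:
h(t_1) = 0.1453 · (2.5000 − 2.4415) / (2.4000 − 2.4415) = 0.1453 · (0.058500)/(-0.041500) = -0.204820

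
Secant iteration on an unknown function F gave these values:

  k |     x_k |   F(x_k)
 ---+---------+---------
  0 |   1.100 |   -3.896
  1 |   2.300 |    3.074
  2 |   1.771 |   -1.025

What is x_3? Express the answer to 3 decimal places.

x_3 = 1.771 − (-1.025)·(1.771 − 2.300) / (-1.025 − 3.074)
   = 1.771 − (0.54222)/(-4.09900) = 1.90328

1.903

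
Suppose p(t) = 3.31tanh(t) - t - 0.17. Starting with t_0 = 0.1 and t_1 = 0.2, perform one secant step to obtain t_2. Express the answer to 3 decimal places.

p(0.1) = 0.05990, p(0.2) = 0.28331
t_2 = 0.20000 − 0.28331·(0.20000 − 0.10000) / (0.28331 − 0.05990) = 0.20000 − (0.02833)/(0.22341) = 0.07319

0.073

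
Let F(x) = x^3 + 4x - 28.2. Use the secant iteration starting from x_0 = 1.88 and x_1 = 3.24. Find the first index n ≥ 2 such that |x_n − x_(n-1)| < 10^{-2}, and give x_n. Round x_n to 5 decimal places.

n = 5, x_n = 2.60919

F(1.88) = -14.0353280, F(3.24) = 18.7722240
x_2 = 3.2400000 − 18.7722240·(1.3600000)/(32.8075520) = 2.4618187;  |Δ| = 0.7781813
F(2.4618187) = -3.4327474
x_3 = 2.4618187 − (-3.4327474)·(-0.7781813)/(-22.2049714) = 2.5821206;  |Δ| = 0.1203019
F(2.5821206) = -0.6556252
x_4 = 2.5821206 − (-0.6556252)·(0.1203019)/(2.7771222) = 2.6105215;  |Δ| = 0.0284010
F(2.6105215) = 0.0323271
x_5 = 2.6105215 − 0.0323271·(0.0284010)/(0.6879524) = 2.6091869;  |Δ| = 0.0013346
|x_5 − x_4| = 0.0013346 < 10^{-2}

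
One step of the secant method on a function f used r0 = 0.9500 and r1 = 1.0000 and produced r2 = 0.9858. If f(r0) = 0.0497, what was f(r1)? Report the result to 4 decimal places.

The secant line through (0.9500, 0.0497) and (1.0000, f(r1)) crosses zero at r2 = 0.9858.
So (0.9500, 0.0497), (1.0000, f(r1)), (0.9858, 0) are collinear:
f(r1) = 0.0497 · (1.0000 − 0.9858) / (0.9500 − 0.9858) = 0.0497 · (0.014200)/(-0.035800) = -0.019713

-0.0197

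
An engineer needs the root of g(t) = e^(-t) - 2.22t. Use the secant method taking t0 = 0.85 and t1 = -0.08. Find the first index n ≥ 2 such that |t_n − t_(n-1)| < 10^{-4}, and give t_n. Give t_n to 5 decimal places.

n = 5, t_n = 0.32535

g(0.85) = -1.4595851, g(-0.08) = 1.2608871
t2 = -0.0800000 − 1.2608871·(-0.9300000)/(2.7204721) = 0.3510373;  |Δ| = 0.4310373
g(0.3510373) = -0.0753453
t3 = 0.3510373 − (-0.0753453)·(0.4310373)/(-1.3362324) = 0.3267327;  |Δ| = 0.0243046
g(0.3267327) = -0.0040700
t4 = 0.3267327 − (-0.0040700)·(-0.0243046)/(0.0712753) = 0.3253448;  |Δ| = 0.0013878
g(0.3253448) = 0.0000128
t5 = 0.3253448 − 0.0000128·(-0.0013878)/(0.0040827) = 0.3253492;  |Δ| = 0.0000043
|t5 − t4| = 0.0000043 < 10^{-4}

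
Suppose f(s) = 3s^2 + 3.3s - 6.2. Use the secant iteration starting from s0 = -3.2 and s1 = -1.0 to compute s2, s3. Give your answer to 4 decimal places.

f(-3.2) = 13.960000, f(-1.0) = -6.500000
s2 = -1.000000 − (-6.500000)·(-1.000000 − (-3.200000)) / (-6.500000 − 13.960000) = -1.000000 − (-14.300000)/(-20.460000) = -1.698925
f(-1.698925) = -3.147416
s3 = -1.698925 − (-3.147416)·(-1.698925 − (-1.000000)) / (-3.147416 − (-6.500000)) = -1.698925 − (2.199807)/(3.352584) = -2.355077

-1.6989, -2.3551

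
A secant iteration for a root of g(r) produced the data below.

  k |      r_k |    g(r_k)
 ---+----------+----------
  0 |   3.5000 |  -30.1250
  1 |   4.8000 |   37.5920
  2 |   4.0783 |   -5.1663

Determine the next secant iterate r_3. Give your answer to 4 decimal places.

4.1655

r_3 = 4.0783 − (-5.1663)·(4.0783 − 4.8000) / (-5.1663 − 37.5920)
   = 4.0783 − (3.728519)/(-42.758300) = 4.165500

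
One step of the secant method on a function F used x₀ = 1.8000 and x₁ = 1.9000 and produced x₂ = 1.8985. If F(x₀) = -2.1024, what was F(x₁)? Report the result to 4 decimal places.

0.0320

The secant line through (1.8000, -2.1024) and (1.9000, F(x₁)) crosses zero at x₂ = 1.8985.
So (1.8000, -2.1024), (1.9000, F(x₁)), (1.8985, 0) are collinear:
F(x₁) = -2.1024 · (1.9000 − 1.8985) / (1.8000 − 1.8985) = -2.1024 · (0.001500)/(-0.098500) = 0.032016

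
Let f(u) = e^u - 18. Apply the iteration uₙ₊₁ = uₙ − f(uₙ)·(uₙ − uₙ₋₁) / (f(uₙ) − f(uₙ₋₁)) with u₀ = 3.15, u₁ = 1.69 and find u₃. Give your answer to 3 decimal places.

3.021

f(3.15) = 5.33606, f(1.69) = -12.58052
u₂ = 1.69000 − (-12.58052)·(1.69000 − 3.15000) / (-12.58052 − 5.33606) = 1.69000 − (18.36756)/(-17.91658) = 2.71517
f(2.71517) = -2.89281
u₃ = 2.71517 − (-2.89281)·(2.71517 − 1.69000) / (-2.89281 − (-12.58052)) = 2.71517 − (-2.96562)/(9.68771) = 3.02129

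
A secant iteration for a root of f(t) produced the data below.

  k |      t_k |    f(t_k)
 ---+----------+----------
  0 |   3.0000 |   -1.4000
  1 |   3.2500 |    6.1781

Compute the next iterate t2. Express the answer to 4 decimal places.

t2 = 3.2500 − 6.1781·(3.2500 − 3.0000) / (6.1781 − (-1.4000))
   = 3.2500 − (1.544525)/(7.578100) = 3.046186

3.0462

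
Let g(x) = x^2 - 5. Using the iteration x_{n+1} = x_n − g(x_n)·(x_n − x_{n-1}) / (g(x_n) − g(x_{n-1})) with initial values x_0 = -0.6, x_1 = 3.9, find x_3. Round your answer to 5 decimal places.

g(-0.6) = -4.6400000, g(3.9) = 10.2100000
x_2 = 3.9000000 − 10.2100000·(3.9000000 − (-0.6000000)) / (10.2100000 − (-4.6400000)) = 3.9000000 − (45.9450000)/(14.8500000) = 0.8060606
g(0.8060606) = -4.3502663
x_3 = 0.8060606 − (-4.3502663)·(0.8060606 − 3.9000000) / (-4.3502663 − 10.2100000) = 0.8060606 − (13.4594603)/(-14.5602663) = 1.7304572

1.73046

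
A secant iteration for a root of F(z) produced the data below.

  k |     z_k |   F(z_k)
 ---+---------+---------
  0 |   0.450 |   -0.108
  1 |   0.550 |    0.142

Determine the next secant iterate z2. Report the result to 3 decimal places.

z2 = 0.550 − 0.142·(0.550 − 0.450) / (0.142 − (-0.108))
   = 0.550 − (0.01420)/(0.25000) = 0.49320

0.493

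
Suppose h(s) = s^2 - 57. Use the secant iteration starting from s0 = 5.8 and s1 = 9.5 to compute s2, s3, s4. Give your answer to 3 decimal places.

h(5.8) = -23.36000, h(9.5) = 33.25000
s2 = 9.50000 − 33.25000·(9.50000 − 5.80000) / (33.25000 − (-23.36000)) = 9.50000 − (123.02500)/(56.61000) = 7.32680
h(7.32680) = -3.31804
s3 = 7.32680 − (-3.31804)·(7.32680 − 9.50000) / (-3.31804 − 33.25000) = 7.32680 − (7.21077)/(-36.56804) = 7.52399
h(7.52399) = -0.38965
s4 = 7.52399 − (-0.38965)·(7.52399 − 7.32680) / (-0.38965 − (-3.31804)) = 7.52399 − (-0.07683)/(2.92839) = 7.55022

7.327, 7.524, 7.550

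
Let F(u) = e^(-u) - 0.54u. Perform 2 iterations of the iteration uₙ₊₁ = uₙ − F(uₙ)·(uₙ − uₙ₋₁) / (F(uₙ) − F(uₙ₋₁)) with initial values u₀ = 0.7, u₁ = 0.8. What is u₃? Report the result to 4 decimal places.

F(0.7) = 0.118585, F(0.8) = 0.017329
u₂ = 0.800000 − 0.017329·(0.800000 − 0.700000) / (0.017329 − 0.118585) = 0.800000 − (0.001733)/(-0.101256) = 0.817114
F(0.817114) = 0.000463
u₃ = 0.817114 − 0.000463·(0.817114 − 0.800000) / (0.000463 − 0.017329) = 0.817114 − (0.000008)/(-0.016866) = 0.817584

0.8176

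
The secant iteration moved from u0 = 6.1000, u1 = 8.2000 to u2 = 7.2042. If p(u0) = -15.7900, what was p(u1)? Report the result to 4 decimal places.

14.2399

The secant line through (6.1000, -15.7900) and (8.2000, p(u1)) crosses zero at u2 = 7.2042.
So (6.1000, -15.7900), (8.2000, p(u1)), (7.2042, 0) are collinear:
p(u1) = -15.7900 · (8.2000 − 7.2042) / (6.1000 − 7.2042) = -15.7900 · (0.995800)/(-1.104200) = 14.239886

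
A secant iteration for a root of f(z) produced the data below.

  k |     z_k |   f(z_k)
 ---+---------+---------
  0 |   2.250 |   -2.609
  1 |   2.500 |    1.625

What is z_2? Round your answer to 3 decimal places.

2.404

z_2 = 2.500 − 1.625·(2.500 − 2.250) / (1.625 − (-2.609))
   = 2.500 − (0.40625)/(4.23400) = 2.40405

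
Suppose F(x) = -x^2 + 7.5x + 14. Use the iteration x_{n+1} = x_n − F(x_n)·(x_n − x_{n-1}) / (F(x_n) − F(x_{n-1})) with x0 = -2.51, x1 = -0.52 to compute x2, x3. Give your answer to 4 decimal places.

F(-2.51) = -11.125100, F(-0.52) = 9.829600
x2 = -0.520000 − 9.829600·(-0.520000 − (-2.510000)) / (9.829600 − (-11.125100)) = -0.520000 − (19.560904)/(20.954700) = -1.453485
F(-1.453485) = 0.986241
x3 = -1.453485 − 0.986241·(-1.453485 − (-0.520000)) / (0.986241 − 9.829600) = -1.453485 − (-0.920641)/(-8.843359) = -1.557591

-1.4535, -1.5576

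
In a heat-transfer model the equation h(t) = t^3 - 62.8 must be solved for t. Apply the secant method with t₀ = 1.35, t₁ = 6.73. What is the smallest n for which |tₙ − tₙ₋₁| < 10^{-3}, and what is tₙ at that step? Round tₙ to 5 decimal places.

n = 8, tₙ = 3.97484

h(1.35) = -60.3396250, h(6.73) = 242.0212170
t₂ = 6.7300000 − 242.0212170·(5.3800000)/(302.3608420) = 2.4236416;  |Δ| = 4.3063584
h(2.4236416) = -48.5634354
t₃ = 2.4236416 − (-48.5634354)·(-4.3063584)/(-290.5846524) = 3.1433340;  |Δ| = 0.7196924
h(3.1433340) = -31.7421360
t₄ = 3.1433340 − (-31.7421360)·(0.7196924)/(16.8212994) = 4.5014082;  |Δ| = 1.3580742
h(4.5014082) = 28.4105751
t₅ = 4.5014082 − 28.4105751·(1.3580742)/(60.1527111) = 3.8599796;  |Δ| = 0.6414286
h(3.8599796) = -5.2884560
t₆ = 3.8599796 − (-5.2884560)·(-0.6414286)/(-33.6990311) = 3.9606403;  |Δ| = 0.1006607
h(3.9606403) = -0.6707380
t₇ = 3.9606403 − (-0.6707380)·(0.1006607)/(4.6177179) = 3.9752615;  |Δ| = 0.0146213
h(3.9752615) = 0.0198828
t₈ = 3.9752615 − 0.0198828·(0.0146213)/(0.6906208) = 3.9748406;  |Δ| = 0.0004209
|t₈ − t₇| = 0.0004209 < 10^{-3}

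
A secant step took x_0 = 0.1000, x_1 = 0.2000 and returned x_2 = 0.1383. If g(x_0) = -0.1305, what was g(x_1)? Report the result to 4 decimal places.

0.2102

The secant line through (0.1000, -0.1305) and (0.2000, g(x_1)) crosses zero at x_2 = 0.1383.
So (0.1000, -0.1305), (0.2000, g(x_1)), (0.1383, 0) are collinear:
g(x_1) = -0.1305 · (0.2000 − 0.1383) / (0.1000 − 0.1383) = -0.1305 · (0.061700)/(-0.038300) = 0.210231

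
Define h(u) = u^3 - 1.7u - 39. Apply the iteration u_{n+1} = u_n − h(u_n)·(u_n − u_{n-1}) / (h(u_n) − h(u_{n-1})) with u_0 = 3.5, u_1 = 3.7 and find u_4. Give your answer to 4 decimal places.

3.5582

h(3.5) = -2.075000, h(3.7) = 5.363000
u_2 = 3.700000 − 5.363000·(3.700000 − 3.500000) / (5.363000 − (-2.075000)) = 3.700000 − (1.072600)/(7.438000) = 3.555795
h(3.555795) = -0.086540
u_3 = 3.555795 − (-0.086540)·(3.555795 − 3.700000) / (-0.086540 − 5.363000) = 3.555795 − (0.012480)/(-5.449540) = 3.558085
h(3.558085) = -0.003514
u_4 = 3.558085 − (-0.003514)·(3.558085 − 3.555795) / (-0.003514 − (-0.086540)) = 3.558085 − (-0.000008)/(0.083025) = 3.558182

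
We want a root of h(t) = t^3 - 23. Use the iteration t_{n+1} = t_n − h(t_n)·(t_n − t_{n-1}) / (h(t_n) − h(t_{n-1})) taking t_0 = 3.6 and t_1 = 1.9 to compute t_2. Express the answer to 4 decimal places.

h(3.6) = 23.656000, h(1.9) = -16.141000
t_2 = 1.900000 − (-16.141000)·(1.900000 − 3.600000) / (-16.141000 − 23.656000) = 1.900000 − (27.439700)/(-39.797000) = 2.589492

2.5895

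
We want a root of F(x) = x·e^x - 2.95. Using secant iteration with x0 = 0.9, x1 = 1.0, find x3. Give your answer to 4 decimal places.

1.0412

F(0.9) = -0.736357, F(1.0) = -0.231718
x2 = 1.000000 − (-0.231718)·(1.000000 − 0.900000) / (-0.231718 − (-0.736357)) = 1.000000 − (-0.023172)/(0.504639) = 1.045918
F(1.045918) = 0.026691
x3 = 1.045918 − 0.026691·(1.045918 − 1.000000) / (0.026691 − (-0.231718)) = 1.045918 − (0.001226)/(0.258409) = 1.041175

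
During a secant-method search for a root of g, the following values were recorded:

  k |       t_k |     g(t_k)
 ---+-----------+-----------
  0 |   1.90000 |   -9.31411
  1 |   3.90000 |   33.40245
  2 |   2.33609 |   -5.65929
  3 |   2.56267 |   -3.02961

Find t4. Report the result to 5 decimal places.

2.82371

t4 = 2.56267 − (-3.02961)·(2.56267 − 2.33609) / (-3.02961 − (-5.65929))
   = 2.56267 − (-0.6864490)/(2.6296800) = 2.8237090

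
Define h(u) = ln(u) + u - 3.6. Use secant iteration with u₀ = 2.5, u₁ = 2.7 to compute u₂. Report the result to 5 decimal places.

2.63266

h(2.5) = -0.1837093, h(2.7) = 0.0932518
u₂ = 2.7000000 − 0.0932518·(2.7000000 − 2.5000000) / (0.0932518 − (-0.1837093)) = 2.7000000 − (0.0186504)/(0.2769610) = 2.6326607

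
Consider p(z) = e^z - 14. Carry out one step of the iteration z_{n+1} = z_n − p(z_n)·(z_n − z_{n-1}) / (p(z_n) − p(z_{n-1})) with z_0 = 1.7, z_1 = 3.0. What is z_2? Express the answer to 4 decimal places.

2.4586

p(1.7) = -8.526053, p(3.0) = 6.085537
z_2 = 3.000000 − 6.085537·(3.000000 − 1.700000) / (6.085537 − (-8.526053)) = 3.000000 − (7.911198)/(14.611590) = 2.458567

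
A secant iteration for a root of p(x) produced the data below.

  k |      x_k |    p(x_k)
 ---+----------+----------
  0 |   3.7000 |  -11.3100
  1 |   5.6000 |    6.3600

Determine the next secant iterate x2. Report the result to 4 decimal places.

x2 = 5.6000 − 6.3600·(5.6000 − 3.7000) / (6.3600 − (-11.3100))
   = 5.6000 − (12.084000)/(17.670000) = 4.916129

4.9161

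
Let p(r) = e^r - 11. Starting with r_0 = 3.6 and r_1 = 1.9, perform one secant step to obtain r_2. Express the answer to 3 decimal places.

2.145

p(3.6) = 25.59823, p(1.9) = -4.31411
r_2 = 1.90000 − (-4.31411)·(1.90000 − 3.60000) / (-4.31411 − 25.59823) = 1.90000 − (7.33398)/(-29.91234) = 2.14518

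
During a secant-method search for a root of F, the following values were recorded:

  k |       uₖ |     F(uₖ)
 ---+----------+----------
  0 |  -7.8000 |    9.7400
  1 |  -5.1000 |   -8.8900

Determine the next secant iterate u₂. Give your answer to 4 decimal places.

u₂ = -5.1000 − (-8.8900)·(-5.1000 − (-7.8000)) / (-8.8900 − 9.7400)
   = -5.1000 − (-24.003000)/(-18.630000) = -6.388406

-6.3884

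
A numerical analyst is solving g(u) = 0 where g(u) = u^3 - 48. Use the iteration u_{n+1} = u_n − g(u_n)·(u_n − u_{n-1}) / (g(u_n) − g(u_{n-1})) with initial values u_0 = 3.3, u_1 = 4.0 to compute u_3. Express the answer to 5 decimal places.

g(3.3) = -12.0630000, g(4.0) = 16.0000000
u_2 = 4.0000000 − 16.0000000·(4.0000000 − 3.3000000) / (16.0000000 − (-12.0630000)) = 4.0000000 − (11.2000000)/(28.0630000) = 3.6008980
g(3.6008980) = -1.3090778
u_3 = 3.6008980 − (-1.3090778)·(3.6008980 − 4.0000000) / (-1.3090778 − 16.0000000) = 3.6008980 − (0.5224556)/(-17.3090778) = 3.6310819

3.63108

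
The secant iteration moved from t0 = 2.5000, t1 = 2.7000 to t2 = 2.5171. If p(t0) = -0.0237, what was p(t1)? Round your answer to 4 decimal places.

The secant line through (2.5000, -0.0237) and (2.7000, p(t1)) crosses zero at t2 = 2.5171.
So (2.5000, -0.0237), (2.7000, p(t1)), (2.5171, 0) are collinear:
p(t1) = -0.0237 · (2.7000 − 2.5171) / (2.5000 − 2.5171) = -0.0237 · (0.182900)/(-0.017100) = 0.253493

0.2535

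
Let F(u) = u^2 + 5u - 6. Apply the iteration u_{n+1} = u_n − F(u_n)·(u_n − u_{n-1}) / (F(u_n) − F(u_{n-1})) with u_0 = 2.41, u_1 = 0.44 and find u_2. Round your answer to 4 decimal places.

0.8994

F(2.41) = 11.858100, F(0.44) = -3.606400
u_2 = 0.440000 − (-3.606400)·(0.440000 − 2.410000) / (-3.606400 − 11.858100) = 0.440000 − (7.104608)/(-15.464500) = 0.899414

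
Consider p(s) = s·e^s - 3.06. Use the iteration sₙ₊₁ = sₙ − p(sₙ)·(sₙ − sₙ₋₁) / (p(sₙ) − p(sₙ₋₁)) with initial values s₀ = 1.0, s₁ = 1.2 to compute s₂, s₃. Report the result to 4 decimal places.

1.0540, 1.0595

p(1.0) = -0.341718, p(1.2) = 0.924140
s₂ = 1.200000 − 0.924140·(1.200000 − 1.000000) / (0.924140 − (-0.341718)) = 1.200000 − (0.184828)/(1.265858) = 1.053990
p(1.053990) = -0.036023
s₃ = 1.053990 − (-0.036023)·(1.053990 − 1.200000) / (-0.036023 − 0.924140) = 1.053990 − (0.005260)/(-0.960163) = 1.059468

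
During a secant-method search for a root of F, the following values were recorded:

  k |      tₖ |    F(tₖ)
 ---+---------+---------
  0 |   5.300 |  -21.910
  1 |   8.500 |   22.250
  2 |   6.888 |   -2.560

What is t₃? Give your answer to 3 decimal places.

7.054

t₃ = 6.888 − (-2.560)·(6.888 − 8.500) / (-2.560 − 22.250)
   = 6.888 − (4.12672)/(-24.81000) = 7.05433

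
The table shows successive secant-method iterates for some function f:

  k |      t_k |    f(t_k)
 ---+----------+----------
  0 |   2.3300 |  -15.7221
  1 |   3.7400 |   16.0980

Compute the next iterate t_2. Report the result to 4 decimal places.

t_2 = 3.7400 − 16.0980·(3.7400 − 2.3300) / (16.0980 − (-15.7221))
   = 3.7400 − (22.698180)/(31.820100) = 3.026672

3.0267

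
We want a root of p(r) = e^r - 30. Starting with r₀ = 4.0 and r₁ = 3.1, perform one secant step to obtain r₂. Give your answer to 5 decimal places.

p(4.0) = 24.5981500, p(3.1) = -7.8020487
r₂ = 3.1000000 − (-7.8020487)·(3.1000000 − 4.0000000) / (-7.8020487 − 24.5981500) = 3.1000000 − (7.0218438)/(-32.4001988) = 3.3167222

3.31672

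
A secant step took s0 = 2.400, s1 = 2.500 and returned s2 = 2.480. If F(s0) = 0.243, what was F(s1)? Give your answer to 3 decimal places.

The secant line through (2.400, 0.243) and (2.500, F(s1)) crosses zero at s2 = 2.480.
So (2.400, 0.243), (2.500, F(s1)), (2.480, 0) are collinear:
F(s1) = 0.243 · (2.500 − 2.480) / (2.400 − 2.480) = 0.243 · (0.02000)/(-0.08000) = -0.06075

-0.061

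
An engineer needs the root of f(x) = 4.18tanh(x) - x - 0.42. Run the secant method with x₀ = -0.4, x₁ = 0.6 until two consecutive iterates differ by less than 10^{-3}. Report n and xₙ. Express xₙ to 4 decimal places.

n = 5, xₙ = 0.1331

f(-0.4) = -1.608187, f(0.6) = 1.224867
x₂ = 0.600000 − 1.224867·(1.000000)/(2.833054) = 0.167651;  |Δ| = 0.432349
f(0.167651) = 0.106638
x₃ = 0.167651 − 0.106638·(-0.432349)/(-1.118229) = 0.126421;  |Δ| = 0.041230
f(0.126421) = -0.020779
x₄ = 0.126421 − (-0.020779)·(-0.041230)/(-0.127417) = 0.133145;  |Δ| = 0.006724
f(0.133145) = 0.000134
x₅ = 0.133145 − 0.000134·(0.006724)/(0.020913) = 0.133101;  |Δ| = 0.000043
|x₅ − x₄| = 0.000043 < 10^{-3}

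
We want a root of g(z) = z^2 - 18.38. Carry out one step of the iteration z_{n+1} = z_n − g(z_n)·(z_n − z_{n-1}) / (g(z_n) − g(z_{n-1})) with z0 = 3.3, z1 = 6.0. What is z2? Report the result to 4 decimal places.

g(3.3) = -7.490000, g(6.0) = 17.620000
z2 = 6.000000 − 17.620000·(6.000000 − 3.300000) / (17.620000 − (-7.490000)) = 6.000000 − (47.574000)/(25.110000) = 4.105376

4.1054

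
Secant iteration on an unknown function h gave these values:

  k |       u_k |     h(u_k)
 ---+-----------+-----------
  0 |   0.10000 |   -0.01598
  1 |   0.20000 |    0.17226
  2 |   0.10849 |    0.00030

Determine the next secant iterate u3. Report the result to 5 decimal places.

u3 = 0.10849 − 0.00030·(0.10849 − 0.20000) / (0.00030 − 0.17226)
   = 0.10849 − (-0.0000275)/(-0.1719600) = 0.1083304

0.10833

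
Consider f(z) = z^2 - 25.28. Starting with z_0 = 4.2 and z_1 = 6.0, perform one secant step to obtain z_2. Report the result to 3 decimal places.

4.949

f(4.2) = -7.64000, f(6.0) = 10.72000
z_2 = 6.00000 − 10.72000·(6.00000 − 4.20000) / (10.72000 − (-7.64000)) = 6.00000 − (19.29600)/(18.36000) = 4.94902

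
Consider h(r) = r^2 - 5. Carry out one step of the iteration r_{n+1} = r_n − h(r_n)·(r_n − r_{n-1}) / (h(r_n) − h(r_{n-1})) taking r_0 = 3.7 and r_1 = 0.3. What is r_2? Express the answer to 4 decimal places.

1.5275

h(3.7) = 8.690000, h(0.3) = -4.910000
r_2 = 0.300000 − (-4.910000)·(0.300000 − 3.700000) / (-4.910000 − 8.690000) = 0.300000 − (16.694000)/(-13.600000) = 1.527500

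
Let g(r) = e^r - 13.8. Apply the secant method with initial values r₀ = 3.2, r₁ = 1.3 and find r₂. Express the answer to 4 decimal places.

g(3.2) = 10.732530, g(1.3) = -10.130703
r₂ = 1.300000 − (-10.130703)·(1.300000 − 3.200000) / (-10.130703 − 10.732530) = 1.300000 − (19.248336)/(-20.863234) = 2.222596

2.2226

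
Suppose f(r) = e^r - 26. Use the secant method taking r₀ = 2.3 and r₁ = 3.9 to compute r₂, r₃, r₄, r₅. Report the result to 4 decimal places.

2.9503, 3.1663, 3.2732, 3.2574

f(2.3) = -16.025818, f(3.9) = 23.402449
r₂ = 3.900000 − 23.402449·(3.900000 − 2.300000) / (23.402449 − (-16.025818)) = 3.900000 − (37.443919)/(39.428267) = 2.950328
f(2.950328) = -6.887777
r₃ = 2.950328 − (-6.887777)·(2.950328 − 3.900000) / (-6.887777 − 23.402449) = 2.950328 − (6.541129)/(-30.290226) = 3.166277
f(3.166277) = -2.280997
r₄ = 3.166277 − (-2.280997)·(3.166277 − 2.950328) / (-2.280997 − (-6.887777)) = 3.166277 − (-0.492578)/(4.606781) = 3.273201
f(3.273201) = 0.395699
r₅ = 3.273201 − 0.395699·(3.273201 − 3.166277) / (0.395699 − (-2.280997)) = 3.273201 − (0.042310)/(2.676695) = 3.257394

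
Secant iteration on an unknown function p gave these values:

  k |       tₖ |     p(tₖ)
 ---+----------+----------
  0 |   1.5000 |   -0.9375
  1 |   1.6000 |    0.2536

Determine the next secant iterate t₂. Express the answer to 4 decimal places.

t₂ = 1.6000 − 0.2536·(1.6000 − 1.5000) / (0.2536 − (-0.9375))
   = 1.6000 − (0.025360)/(1.191100) = 1.578709

1.5787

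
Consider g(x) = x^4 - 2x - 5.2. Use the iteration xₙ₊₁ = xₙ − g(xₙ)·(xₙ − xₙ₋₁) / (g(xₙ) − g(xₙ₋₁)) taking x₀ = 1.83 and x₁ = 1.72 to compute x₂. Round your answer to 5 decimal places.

1.71450

g(1.83) = 2.3551312, g(1.72) = 0.1121306
x₂ = 1.7200000 − 0.1121306·(1.7200000 − 1.8300000) / (0.1121306 − 2.3551312) = 1.7200000 − (-0.0123344)/(-2.2430007) = 1.7145010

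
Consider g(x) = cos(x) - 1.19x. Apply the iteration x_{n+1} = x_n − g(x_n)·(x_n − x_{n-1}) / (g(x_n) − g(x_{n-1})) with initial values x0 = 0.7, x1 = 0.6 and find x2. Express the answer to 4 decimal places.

g(0.7) = -0.068158, g(0.6) = 0.111336
x2 = 0.600000 − 0.111336·(0.600000 − 0.700000) / (0.111336 − (-0.068158)) = 0.600000 − (-0.011134)/(0.179493) = 0.662028

0.6620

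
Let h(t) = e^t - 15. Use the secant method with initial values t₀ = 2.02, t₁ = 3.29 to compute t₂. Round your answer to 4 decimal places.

h(2.02) = -7.461675, h(3.29) = 11.842864
t₂ = 3.290000 − 11.842864·(3.290000 − 2.020000) / (11.842864 − (-7.461675)) = 3.290000 − (15.040437)/(19.304539) = 2.510886

2.5109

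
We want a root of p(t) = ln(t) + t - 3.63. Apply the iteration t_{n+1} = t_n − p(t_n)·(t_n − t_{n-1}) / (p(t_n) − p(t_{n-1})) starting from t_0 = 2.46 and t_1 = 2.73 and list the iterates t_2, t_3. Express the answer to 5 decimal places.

p(2.46) = -0.2698387, p(2.73) = 0.1043016
t_2 = 2.7300000 − 0.1043016·(2.7300000 − 2.4600000) / (0.1043016 − (-0.2698387)) = 2.7300000 − (0.0281614)/(0.3741403) = 2.6547303
p(2.6547303) = 0.0010733
t_3 = 2.6547303 − 0.0010733·(2.6547303 − 2.7300000) / (0.0010733 − 0.1043016) = 2.6547303 − (-0.0000808)/(-0.1032283) = 2.6539476

2.65473, 2.65395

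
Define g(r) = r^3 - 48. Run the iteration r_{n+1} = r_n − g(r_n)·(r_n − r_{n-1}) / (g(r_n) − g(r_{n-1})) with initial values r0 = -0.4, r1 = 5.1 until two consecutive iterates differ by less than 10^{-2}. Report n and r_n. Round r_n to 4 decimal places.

n = 8, r_n = 3.6342

g(-0.4) = -48.064000, g(5.1) = 84.651000
r2 = 5.100000 − 84.651000·(5.500000)/(132.715000) = 1.591877;  |Δ| = 3.508123
g(1.591877) = -43.966066
r3 = 1.591877 − (-43.966066)·(-3.508123)/(-128.617066) = 2.791083;  |Δ| = 1.199206
g(2.791083) = -26.257054
r4 = 2.791083 − (-26.257054)·(1.199206)/(17.709012) = 4.569139;  |Δ| = 1.778056
g(4.569139) = 47.390076
r5 = 4.569139 − 47.390076·(1.778056)/(73.647130) = 3.425005;  |Δ| = 1.144134
g(3.425005) = -7.822434
r6 = 3.425005 − (-7.822434)·(-1.144134)/(-55.212511) = 3.587104;  |Δ| = 0.162099
g(3.587104) = -1.843588
r7 = 3.587104 − (-1.843588)·(0.162099)/(5.978847) = 3.637088;  |Δ| = 0.049984
g(3.637088) = 0.112889
r8 = 3.637088 − 0.112889·(0.049984)/(1.956476) = 3.634204;  |Δ| = 0.002884
|r8 − r7| = 0.002884 < 10^{-2}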